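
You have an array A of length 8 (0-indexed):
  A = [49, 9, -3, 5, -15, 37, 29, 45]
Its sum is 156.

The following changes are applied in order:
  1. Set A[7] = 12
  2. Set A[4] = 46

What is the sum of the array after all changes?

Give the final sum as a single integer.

Initial sum: 156
Change 1: A[7] 45 -> 12, delta = -33, sum = 123
Change 2: A[4] -15 -> 46, delta = 61, sum = 184

Answer: 184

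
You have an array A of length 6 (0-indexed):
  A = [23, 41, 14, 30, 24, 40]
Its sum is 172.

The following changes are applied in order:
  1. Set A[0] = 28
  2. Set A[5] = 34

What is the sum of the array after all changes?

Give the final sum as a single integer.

Initial sum: 172
Change 1: A[0] 23 -> 28, delta = 5, sum = 177
Change 2: A[5] 40 -> 34, delta = -6, sum = 171

Answer: 171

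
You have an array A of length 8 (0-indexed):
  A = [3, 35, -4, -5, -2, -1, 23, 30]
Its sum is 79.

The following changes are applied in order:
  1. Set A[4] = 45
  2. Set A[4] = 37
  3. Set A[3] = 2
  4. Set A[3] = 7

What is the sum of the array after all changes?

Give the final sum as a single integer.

Initial sum: 79
Change 1: A[4] -2 -> 45, delta = 47, sum = 126
Change 2: A[4] 45 -> 37, delta = -8, sum = 118
Change 3: A[3] -5 -> 2, delta = 7, sum = 125
Change 4: A[3] 2 -> 7, delta = 5, sum = 130

Answer: 130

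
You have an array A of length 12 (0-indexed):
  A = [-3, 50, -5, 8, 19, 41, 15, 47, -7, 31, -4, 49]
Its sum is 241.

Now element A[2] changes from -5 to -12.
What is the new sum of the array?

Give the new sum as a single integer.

Answer: 234

Derivation:
Old value at index 2: -5
New value at index 2: -12
Delta = -12 - -5 = -7
New sum = old_sum + delta = 241 + (-7) = 234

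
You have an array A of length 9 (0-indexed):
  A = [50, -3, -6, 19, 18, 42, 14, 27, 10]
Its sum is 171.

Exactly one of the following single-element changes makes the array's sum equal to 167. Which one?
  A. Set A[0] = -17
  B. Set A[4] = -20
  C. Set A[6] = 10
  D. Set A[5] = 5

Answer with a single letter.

Answer: C

Derivation:
Option A: A[0] 50->-17, delta=-67, new_sum=171+(-67)=104
Option B: A[4] 18->-20, delta=-38, new_sum=171+(-38)=133
Option C: A[6] 14->10, delta=-4, new_sum=171+(-4)=167 <-- matches target
Option D: A[5] 42->5, delta=-37, new_sum=171+(-37)=134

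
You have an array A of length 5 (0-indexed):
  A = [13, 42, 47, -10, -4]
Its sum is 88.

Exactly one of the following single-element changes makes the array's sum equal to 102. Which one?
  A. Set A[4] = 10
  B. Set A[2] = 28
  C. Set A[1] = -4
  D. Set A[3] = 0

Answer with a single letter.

Answer: A

Derivation:
Option A: A[4] -4->10, delta=14, new_sum=88+(14)=102 <-- matches target
Option B: A[2] 47->28, delta=-19, new_sum=88+(-19)=69
Option C: A[1] 42->-4, delta=-46, new_sum=88+(-46)=42
Option D: A[3] -10->0, delta=10, new_sum=88+(10)=98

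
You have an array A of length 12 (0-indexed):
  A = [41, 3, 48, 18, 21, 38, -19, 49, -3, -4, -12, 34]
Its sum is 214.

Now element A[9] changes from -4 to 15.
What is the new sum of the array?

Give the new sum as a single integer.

Answer: 233

Derivation:
Old value at index 9: -4
New value at index 9: 15
Delta = 15 - -4 = 19
New sum = old_sum + delta = 214 + (19) = 233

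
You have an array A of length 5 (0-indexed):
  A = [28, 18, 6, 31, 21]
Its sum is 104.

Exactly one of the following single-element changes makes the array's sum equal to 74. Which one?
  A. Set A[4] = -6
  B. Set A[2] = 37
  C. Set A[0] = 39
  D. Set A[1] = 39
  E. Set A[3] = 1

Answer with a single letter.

Answer: E

Derivation:
Option A: A[4] 21->-6, delta=-27, new_sum=104+(-27)=77
Option B: A[2] 6->37, delta=31, new_sum=104+(31)=135
Option C: A[0] 28->39, delta=11, new_sum=104+(11)=115
Option D: A[1] 18->39, delta=21, new_sum=104+(21)=125
Option E: A[3] 31->1, delta=-30, new_sum=104+(-30)=74 <-- matches target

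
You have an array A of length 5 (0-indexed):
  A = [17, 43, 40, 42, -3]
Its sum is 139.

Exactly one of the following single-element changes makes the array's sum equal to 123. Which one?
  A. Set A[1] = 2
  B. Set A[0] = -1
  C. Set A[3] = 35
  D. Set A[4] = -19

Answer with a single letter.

Answer: D

Derivation:
Option A: A[1] 43->2, delta=-41, new_sum=139+(-41)=98
Option B: A[0] 17->-1, delta=-18, new_sum=139+(-18)=121
Option C: A[3] 42->35, delta=-7, new_sum=139+(-7)=132
Option D: A[4] -3->-19, delta=-16, new_sum=139+(-16)=123 <-- matches target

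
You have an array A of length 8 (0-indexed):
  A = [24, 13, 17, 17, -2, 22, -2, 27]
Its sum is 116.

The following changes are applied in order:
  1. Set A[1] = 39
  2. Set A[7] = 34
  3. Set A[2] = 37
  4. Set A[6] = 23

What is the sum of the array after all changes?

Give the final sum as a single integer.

Answer: 194

Derivation:
Initial sum: 116
Change 1: A[1] 13 -> 39, delta = 26, sum = 142
Change 2: A[7] 27 -> 34, delta = 7, sum = 149
Change 3: A[2] 17 -> 37, delta = 20, sum = 169
Change 4: A[6] -2 -> 23, delta = 25, sum = 194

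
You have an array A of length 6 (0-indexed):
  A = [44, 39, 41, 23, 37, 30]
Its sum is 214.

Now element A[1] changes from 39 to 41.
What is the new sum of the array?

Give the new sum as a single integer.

Old value at index 1: 39
New value at index 1: 41
Delta = 41 - 39 = 2
New sum = old_sum + delta = 214 + (2) = 216

Answer: 216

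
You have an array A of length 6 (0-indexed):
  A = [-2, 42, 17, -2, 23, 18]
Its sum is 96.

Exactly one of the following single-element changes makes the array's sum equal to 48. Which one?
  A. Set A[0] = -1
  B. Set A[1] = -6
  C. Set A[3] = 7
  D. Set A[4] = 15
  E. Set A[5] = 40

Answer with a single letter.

Answer: B

Derivation:
Option A: A[0] -2->-1, delta=1, new_sum=96+(1)=97
Option B: A[1] 42->-6, delta=-48, new_sum=96+(-48)=48 <-- matches target
Option C: A[3] -2->7, delta=9, new_sum=96+(9)=105
Option D: A[4] 23->15, delta=-8, new_sum=96+(-8)=88
Option E: A[5] 18->40, delta=22, new_sum=96+(22)=118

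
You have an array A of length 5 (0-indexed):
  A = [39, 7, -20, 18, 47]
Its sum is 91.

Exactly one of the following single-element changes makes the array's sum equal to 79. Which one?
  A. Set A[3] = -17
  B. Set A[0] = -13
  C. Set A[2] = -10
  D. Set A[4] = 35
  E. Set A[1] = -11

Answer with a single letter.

Answer: D

Derivation:
Option A: A[3] 18->-17, delta=-35, new_sum=91+(-35)=56
Option B: A[0] 39->-13, delta=-52, new_sum=91+(-52)=39
Option C: A[2] -20->-10, delta=10, new_sum=91+(10)=101
Option D: A[4] 47->35, delta=-12, new_sum=91+(-12)=79 <-- matches target
Option E: A[1] 7->-11, delta=-18, new_sum=91+(-18)=73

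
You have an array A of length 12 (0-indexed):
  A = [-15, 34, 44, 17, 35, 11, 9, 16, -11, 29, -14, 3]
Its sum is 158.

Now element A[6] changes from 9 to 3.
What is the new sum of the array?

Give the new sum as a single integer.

Old value at index 6: 9
New value at index 6: 3
Delta = 3 - 9 = -6
New sum = old_sum + delta = 158 + (-6) = 152

Answer: 152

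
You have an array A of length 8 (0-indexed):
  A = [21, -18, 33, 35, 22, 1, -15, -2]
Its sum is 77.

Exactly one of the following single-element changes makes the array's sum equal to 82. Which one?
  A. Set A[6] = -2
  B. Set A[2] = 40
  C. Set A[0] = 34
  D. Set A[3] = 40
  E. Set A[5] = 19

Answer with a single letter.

Answer: D

Derivation:
Option A: A[6] -15->-2, delta=13, new_sum=77+(13)=90
Option B: A[2] 33->40, delta=7, new_sum=77+(7)=84
Option C: A[0] 21->34, delta=13, new_sum=77+(13)=90
Option D: A[3] 35->40, delta=5, new_sum=77+(5)=82 <-- matches target
Option E: A[5] 1->19, delta=18, new_sum=77+(18)=95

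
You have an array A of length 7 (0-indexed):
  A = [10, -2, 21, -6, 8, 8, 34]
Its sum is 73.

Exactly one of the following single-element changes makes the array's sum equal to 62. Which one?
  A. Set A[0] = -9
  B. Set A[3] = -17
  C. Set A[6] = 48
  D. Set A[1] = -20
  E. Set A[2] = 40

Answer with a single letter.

Option A: A[0] 10->-9, delta=-19, new_sum=73+(-19)=54
Option B: A[3] -6->-17, delta=-11, new_sum=73+(-11)=62 <-- matches target
Option C: A[6] 34->48, delta=14, new_sum=73+(14)=87
Option D: A[1] -2->-20, delta=-18, new_sum=73+(-18)=55
Option E: A[2] 21->40, delta=19, new_sum=73+(19)=92

Answer: B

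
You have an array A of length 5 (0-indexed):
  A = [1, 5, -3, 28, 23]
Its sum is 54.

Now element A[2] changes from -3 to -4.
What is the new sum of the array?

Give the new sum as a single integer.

Old value at index 2: -3
New value at index 2: -4
Delta = -4 - -3 = -1
New sum = old_sum + delta = 54 + (-1) = 53

Answer: 53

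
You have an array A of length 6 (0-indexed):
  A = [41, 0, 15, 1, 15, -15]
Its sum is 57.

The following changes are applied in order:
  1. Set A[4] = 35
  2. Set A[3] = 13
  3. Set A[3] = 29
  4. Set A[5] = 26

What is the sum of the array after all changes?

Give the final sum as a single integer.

Initial sum: 57
Change 1: A[4] 15 -> 35, delta = 20, sum = 77
Change 2: A[3] 1 -> 13, delta = 12, sum = 89
Change 3: A[3] 13 -> 29, delta = 16, sum = 105
Change 4: A[5] -15 -> 26, delta = 41, sum = 146

Answer: 146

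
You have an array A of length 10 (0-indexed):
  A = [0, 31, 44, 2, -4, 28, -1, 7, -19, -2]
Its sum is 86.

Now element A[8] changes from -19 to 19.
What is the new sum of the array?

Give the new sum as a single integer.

Answer: 124

Derivation:
Old value at index 8: -19
New value at index 8: 19
Delta = 19 - -19 = 38
New sum = old_sum + delta = 86 + (38) = 124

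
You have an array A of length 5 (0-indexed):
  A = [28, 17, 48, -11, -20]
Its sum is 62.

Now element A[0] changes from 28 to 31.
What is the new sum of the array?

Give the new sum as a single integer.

Answer: 65

Derivation:
Old value at index 0: 28
New value at index 0: 31
Delta = 31 - 28 = 3
New sum = old_sum + delta = 62 + (3) = 65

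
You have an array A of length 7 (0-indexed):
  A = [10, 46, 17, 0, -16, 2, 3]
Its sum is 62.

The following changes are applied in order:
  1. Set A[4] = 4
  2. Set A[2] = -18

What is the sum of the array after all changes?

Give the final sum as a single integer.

Initial sum: 62
Change 1: A[4] -16 -> 4, delta = 20, sum = 82
Change 2: A[2] 17 -> -18, delta = -35, sum = 47

Answer: 47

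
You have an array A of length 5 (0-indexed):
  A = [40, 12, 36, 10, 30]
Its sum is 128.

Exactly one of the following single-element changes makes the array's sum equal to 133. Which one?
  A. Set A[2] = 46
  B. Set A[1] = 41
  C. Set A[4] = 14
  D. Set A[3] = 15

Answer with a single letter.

Answer: D

Derivation:
Option A: A[2] 36->46, delta=10, new_sum=128+(10)=138
Option B: A[1] 12->41, delta=29, new_sum=128+(29)=157
Option C: A[4] 30->14, delta=-16, new_sum=128+(-16)=112
Option D: A[3] 10->15, delta=5, new_sum=128+(5)=133 <-- matches target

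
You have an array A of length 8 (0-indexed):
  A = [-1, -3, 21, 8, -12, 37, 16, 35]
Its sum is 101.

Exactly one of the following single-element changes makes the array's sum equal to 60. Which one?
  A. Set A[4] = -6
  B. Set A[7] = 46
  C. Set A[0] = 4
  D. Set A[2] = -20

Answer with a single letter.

Option A: A[4] -12->-6, delta=6, new_sum=101+(6)=107
Option B: A[7] 35->46, delta=11, new_sum=101+(11)=112
Option C: A[0] -1->4, delta=5, new_sum=101+(5)=106
Option D: A[2] 21->-20, delta=-41, new_sum=101+(-41)=60 <-- matches target

Answer: D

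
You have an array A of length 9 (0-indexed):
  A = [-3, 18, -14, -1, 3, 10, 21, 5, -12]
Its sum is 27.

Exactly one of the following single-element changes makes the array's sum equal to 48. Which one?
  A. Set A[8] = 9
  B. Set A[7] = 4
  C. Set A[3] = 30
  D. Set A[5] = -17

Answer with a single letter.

Option A: A[8] -12->9, delta=21, new_sum=27+(21)=48 <-- matches target
Option B: A[7] 5->4, delta=-1, new_sum=27+(-1)=26
Option C: A[3] -1->30, delta=31, new_sum=27+(31)=58
Option D: A[5] 10->-17, delta=-27, new_sum=27+(-27)=0

Answer: A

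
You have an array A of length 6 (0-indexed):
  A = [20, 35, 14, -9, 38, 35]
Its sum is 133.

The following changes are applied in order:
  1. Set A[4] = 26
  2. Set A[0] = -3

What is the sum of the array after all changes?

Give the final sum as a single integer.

Initial sum: 133
Change 1: A[4] 38 -> 26, delta = -12, sum = 121
Change 2: A[0] 20 -> -3, delta = -23, sum = 98

Answer: 98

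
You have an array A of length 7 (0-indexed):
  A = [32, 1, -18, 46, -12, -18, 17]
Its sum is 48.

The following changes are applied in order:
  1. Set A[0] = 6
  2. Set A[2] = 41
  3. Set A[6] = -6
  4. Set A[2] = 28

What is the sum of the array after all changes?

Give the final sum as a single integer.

Initial sum: 48
Change 1: A[0] 32 -> 6, delta = -26, sum = 22
Change 2: A[2] -18 -> 41, delta = 59, sum = 81
Change 3: A[6] 17 -> -6, delta = -23, sum = 58
Change 4: A[2] 41 -> 28, delta = -13, sum = 45

Answer: 45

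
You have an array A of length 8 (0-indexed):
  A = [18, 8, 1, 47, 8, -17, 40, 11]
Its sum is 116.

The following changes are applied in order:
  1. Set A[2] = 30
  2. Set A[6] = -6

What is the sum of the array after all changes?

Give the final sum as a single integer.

Answer: 99

Derivation:
Initial sum: 116
Change 1: A[2] 1 -> 30, delta = 29, sum = 145
Change 2: A[6] 40 -> -6, delta = -46, sum = 99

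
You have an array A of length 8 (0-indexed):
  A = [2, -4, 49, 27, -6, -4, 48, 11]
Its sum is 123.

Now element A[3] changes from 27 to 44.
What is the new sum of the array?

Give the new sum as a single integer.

Old value at index 3: 27
New value at index 3: 44
Delta = 44 - 27 = 17
New sum = old_sum + delta = 123 + (17) = 140

Answer: 140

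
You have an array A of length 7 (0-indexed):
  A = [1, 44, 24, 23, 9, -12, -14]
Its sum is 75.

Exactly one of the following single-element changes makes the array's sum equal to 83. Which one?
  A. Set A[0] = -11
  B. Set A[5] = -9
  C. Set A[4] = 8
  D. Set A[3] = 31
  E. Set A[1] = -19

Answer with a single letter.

Answer: D

Derivation:
Option A: A[0] 1->-11, delta=-12, new_sum=75+(-12)=63
Option B: A[5] -12->-9, delta=3, new_sum=75+(3)=78
Option C: A[4] 9->8, delta=-1, new_sum=75+(-1)=74
Option D: A[3] 23->31, delta=8, new_sum=75+(8)=83 <-- matches target
Option E: A[1] 44->-19, delta=-63, new_sum=75+(-63)=12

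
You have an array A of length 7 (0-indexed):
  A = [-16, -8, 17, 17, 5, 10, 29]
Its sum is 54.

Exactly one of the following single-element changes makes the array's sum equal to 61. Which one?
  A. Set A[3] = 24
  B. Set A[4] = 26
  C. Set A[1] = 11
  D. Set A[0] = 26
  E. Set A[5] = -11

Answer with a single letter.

Answer: A

Derivation:
Option A: A[3] 17->24, delta=7, new_sum=54+(7)=61 <-- matches target
Option B: A[4] 5->26, delta=21, new_sum=54+(21)=75
Option C: A[1] -8->11, delta=19, new_sum=54+(19)=73
Option D: A[0] -16->26, delta=42, new_sum=54+(42)=96
Option E: A[5] 10->-11, delta=-21, new_sum=54+(-21)=33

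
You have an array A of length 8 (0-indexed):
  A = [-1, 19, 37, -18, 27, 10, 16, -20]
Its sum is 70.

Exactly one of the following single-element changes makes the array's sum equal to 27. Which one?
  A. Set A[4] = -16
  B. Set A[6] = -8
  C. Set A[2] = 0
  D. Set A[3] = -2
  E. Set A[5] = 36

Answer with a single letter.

Option A: A[4] 27->-16, delta=-43, new_sum=70+(-43)=27 <-- matches target
Option B: A[6] 16->-8, delta=-24, new_sum=70+(-24)=46
Option C: A[2] 37->0, delta=-37, new_sum=70+(-37)=33
Option D: A[3] -18->-2, delta=16, new_sum=70+(16)=86
Option E: A[5] 10->36, delta=26, new_sum=70+(26)=96

Answer: A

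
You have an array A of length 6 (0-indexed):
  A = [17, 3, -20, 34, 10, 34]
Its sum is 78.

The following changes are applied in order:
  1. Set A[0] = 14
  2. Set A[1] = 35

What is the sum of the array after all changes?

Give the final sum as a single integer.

Initial sum: 78
Change 1: A[0] 17 -> 14, delta = -3, sum = 75
Change 2: A[1] 3 -> 35, delta = 32, sum = 107

Answer: 107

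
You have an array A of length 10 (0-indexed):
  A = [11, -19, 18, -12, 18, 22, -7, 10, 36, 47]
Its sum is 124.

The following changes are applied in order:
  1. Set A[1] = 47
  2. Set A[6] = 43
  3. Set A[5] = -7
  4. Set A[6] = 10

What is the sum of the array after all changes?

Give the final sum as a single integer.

Answer: 178

Derivation:
Initial sum: 124
Change 1: A[1] -19 -> 47, delta = 66, sum = 190
Change 2: A[6] -7 -> 43, delta = 50, sum = 240
Change 3: A[5] 22 -> -7, delta = -29, sum = 211
Change 4: A[6] 43 -> 10, delta = -33, sum = 178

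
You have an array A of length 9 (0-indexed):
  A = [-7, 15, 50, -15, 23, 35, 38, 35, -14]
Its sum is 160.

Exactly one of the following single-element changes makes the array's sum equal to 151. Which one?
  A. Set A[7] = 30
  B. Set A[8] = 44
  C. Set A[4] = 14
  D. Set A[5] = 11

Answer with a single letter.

Option A: A[7] 35->30, delta=-5, new_sum=160+(-5)=155
Option B: A[8] -14->44, delta=58, new_sum=160+(58)=218
Option C: A[4] 23->14, delta=-9, new_sum=160+(-9)=151 <-- matches target
Option D: A[5] 35->11, delta=-24, new_sum=160+(-24)=136

Answer: C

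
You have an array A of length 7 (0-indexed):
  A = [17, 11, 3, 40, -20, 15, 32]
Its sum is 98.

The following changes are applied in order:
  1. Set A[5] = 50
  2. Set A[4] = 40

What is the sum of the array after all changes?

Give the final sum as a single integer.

Answer: 193

Derivation:
Initial sum: 98
Change 1: A[5] 15 -> 50, delta = 35, sum = 133
Change 2: A[4] -20 -> 40, delta = 60, sum = 193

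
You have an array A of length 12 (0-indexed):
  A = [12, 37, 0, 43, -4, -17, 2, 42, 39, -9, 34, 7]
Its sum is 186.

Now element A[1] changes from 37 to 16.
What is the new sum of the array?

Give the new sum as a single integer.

Answer: 165

Derivation:
Old value at index 1: 37
New value at index 1: 16
Delta = 16 - 37 = -21
New sum = old_sum + delta = 186 + (-21) = 165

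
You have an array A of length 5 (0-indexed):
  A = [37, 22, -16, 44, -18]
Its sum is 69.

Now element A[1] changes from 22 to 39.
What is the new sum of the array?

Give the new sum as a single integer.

Old value at index 1: 22
New value at index 1: 39
Delta = 39 - 22 = 17
New sum = old_sum + delta = 69 + (17) = 86

Answer: 86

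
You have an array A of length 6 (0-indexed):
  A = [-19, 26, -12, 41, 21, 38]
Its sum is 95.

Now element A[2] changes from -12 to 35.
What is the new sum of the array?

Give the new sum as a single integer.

Old value at index 2: -12
New value at index 2: 35
Delta = 35 - -12 = 47
New sum = old_sum + delta = 95 + (47) = 142

Answer: 142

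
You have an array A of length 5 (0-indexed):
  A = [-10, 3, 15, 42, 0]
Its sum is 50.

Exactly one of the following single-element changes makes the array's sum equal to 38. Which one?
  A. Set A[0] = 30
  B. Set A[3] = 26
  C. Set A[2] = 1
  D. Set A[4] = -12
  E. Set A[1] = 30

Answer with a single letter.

Option A: A[0] -10->30, delta=40, new_sum=50+(40)=90
Option B: A[3] 42->26, delta=-16, new_sum=50+(-16)=34
Option C: A[2] 15->1, delta=-14, new_sum=50+(-14)=36
Option D: A[4] 0->-12, delta=-12, new_sum=50+(-12)=38 <-- matches target
Option E: A[1] 3->30, delta=27, new_sum=50+(27)=77

Answer: D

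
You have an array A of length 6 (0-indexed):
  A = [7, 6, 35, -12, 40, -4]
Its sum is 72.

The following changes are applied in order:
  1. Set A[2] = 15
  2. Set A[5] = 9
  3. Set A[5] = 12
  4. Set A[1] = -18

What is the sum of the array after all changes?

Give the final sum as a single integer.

Initial sum: 72
Change 1: A[2] 35 -> 15, delta = -20, sum = 52
Change 2: A[5] -4 -> 9, delta = 13, sum = 65
Change 3: A[5] 9 -> 12, delta = 3, sum = 68
Change 4: A[1] 6 -> -18, delta = -24, sum = 44

Answer: 44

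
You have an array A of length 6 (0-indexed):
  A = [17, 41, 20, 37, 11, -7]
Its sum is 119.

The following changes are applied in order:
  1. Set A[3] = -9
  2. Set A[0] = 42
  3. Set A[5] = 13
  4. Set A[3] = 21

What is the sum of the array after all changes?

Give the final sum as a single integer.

Initial sum: 119
Change 1: A[3] 37 -> -9, delta = -46, sum = 73
Change 2: A[0] 17 -> 42, delta = 25, sum = 98
Change 3: A[5] -7 -> 13, delta = 20, sum = 118
Change 4: A[3] -9 -> 21, delta = 30, sum = 148

Answer: 148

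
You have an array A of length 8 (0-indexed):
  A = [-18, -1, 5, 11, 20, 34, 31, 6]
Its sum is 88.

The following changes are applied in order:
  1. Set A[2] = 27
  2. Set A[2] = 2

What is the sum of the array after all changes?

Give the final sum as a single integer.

Initial sum: 88
Change 1: A[2] 5 -> 27, delta = 22, sum = 110
Change 2: A[2] 27 -> 2, delta = -25, sum = 85

Answer: 85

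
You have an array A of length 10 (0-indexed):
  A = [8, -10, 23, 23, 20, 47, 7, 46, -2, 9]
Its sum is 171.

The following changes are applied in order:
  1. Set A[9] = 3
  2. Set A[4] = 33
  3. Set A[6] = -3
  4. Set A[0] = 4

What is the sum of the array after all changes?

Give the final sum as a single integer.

Initial sum: 171
Change 1: A[9] 9 -> 3, delta = -6, sum = 165
Change 2: A[4] 20 -> 33, delta = 13, sum = 178
Change 3: A[6] 7 -> -3, delta = -10, sum = 168
Change 4: A[0] 8 -> 4, delta = -4, sum = 164

Answer: 164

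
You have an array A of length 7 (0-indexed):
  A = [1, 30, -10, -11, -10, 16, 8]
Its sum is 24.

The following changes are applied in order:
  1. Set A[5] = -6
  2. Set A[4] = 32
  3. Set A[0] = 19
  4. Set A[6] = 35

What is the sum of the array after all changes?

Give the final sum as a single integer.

Answer: 89

Derivation:
Initial sum: 24
Change 1: A[5] 16 -> -6, delta = -22, sum = 2
Change 2: A[4] -10 -> 32, delta = 42, sum = 44
Change 3: A[0] 1 -> 19, delta = 18, sum = 62
Change 4: A[6] 8 -> 35, delta = 27, sum = 89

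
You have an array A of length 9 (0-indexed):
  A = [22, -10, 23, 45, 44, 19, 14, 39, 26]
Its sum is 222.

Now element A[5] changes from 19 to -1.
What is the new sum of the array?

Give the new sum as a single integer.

Old value at index 5: 19
New value at index 5: -1
Delta = -1 - 19 = -20
New sum = old_sum + delta = 222 + (-20) = 202

Answer: 202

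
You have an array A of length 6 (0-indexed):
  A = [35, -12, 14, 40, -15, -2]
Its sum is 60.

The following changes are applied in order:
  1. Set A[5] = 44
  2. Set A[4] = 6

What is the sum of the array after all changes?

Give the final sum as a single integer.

Initial sum: 60
Change 1: A[5] -2 -> 44, delta = 46, sum = 106
Change 2: A[4] -15 -> 6, delta = 21, sum = 127

Answer: 127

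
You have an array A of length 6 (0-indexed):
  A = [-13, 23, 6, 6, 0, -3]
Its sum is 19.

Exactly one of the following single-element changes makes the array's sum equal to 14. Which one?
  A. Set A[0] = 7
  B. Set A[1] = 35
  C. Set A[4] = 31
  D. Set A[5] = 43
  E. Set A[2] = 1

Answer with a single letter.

Answer: E

Derivation:
Option A: A[0] -13->7, delta=20, new_sum=19+(20)=39
Option B: A[1] 23->35, delta=12, new_sum=19+(12)=31
Option C: A[4] 0->31, delta=31, new_sum=19+(31)=50
Option D: A[5] -3->43, delta=46, new_sum=19+(46)=65
Option E: A[2] 6->1, delta=-5, new_sum=19+(-5)=14 <-- matches target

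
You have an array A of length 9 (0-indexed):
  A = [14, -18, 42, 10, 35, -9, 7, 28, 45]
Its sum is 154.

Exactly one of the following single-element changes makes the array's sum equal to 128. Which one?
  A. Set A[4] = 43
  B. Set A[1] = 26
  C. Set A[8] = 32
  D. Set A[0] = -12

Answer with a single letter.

Option A: A[4] 35->43, delta=8, new_sum=154+(8)=162
Option B: A[1] -18->26, delta=44, new_sum=154+(44)=198
Option C: A[8] 45->32, delta=-13, new_sum=154+(-13)=141
Option D: A[0] 14->-12, delta=-26, new_sum=154+(-26)=128 <-- matches target

Answer: D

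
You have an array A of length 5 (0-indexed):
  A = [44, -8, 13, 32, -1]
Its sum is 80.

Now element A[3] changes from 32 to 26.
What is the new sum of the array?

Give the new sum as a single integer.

Old value at index 3: 32
New value at index 3: 26
Delta = 26 - 32 = -6
New sum = old_sum + delta = 80 + (-6) = 74

Answer: 74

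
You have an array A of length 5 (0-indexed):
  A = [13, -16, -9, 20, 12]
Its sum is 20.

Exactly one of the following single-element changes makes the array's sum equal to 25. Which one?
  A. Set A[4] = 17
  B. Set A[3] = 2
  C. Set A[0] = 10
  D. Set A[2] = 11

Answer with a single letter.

Answer: A

Derivation:
Option A: A[4] 12->17, delta=5, new_sum=20+(5)=25 <-- matches target
Option B: A[3] 20->2, delta=-18, new_sum=20+(-18)=2
Option C: A[0] 13->10, delta=-3, new_sum=20+(-3)=17
Option D: A[2] -9->11, delta=20, new_sum=20+(20)=40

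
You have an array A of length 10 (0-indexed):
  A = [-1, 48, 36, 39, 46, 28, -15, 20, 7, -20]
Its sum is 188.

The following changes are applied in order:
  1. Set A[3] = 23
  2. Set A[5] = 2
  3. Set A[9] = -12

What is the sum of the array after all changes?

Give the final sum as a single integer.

Initial sum: 188
Change 1: A[3] 39 -> 23, delta = -16, sum = 172
Change 2: A[5] 28 -> 2, delta = -26, sum = 146
Change 3: A[9] -20 -> -12, delta = 8, sum = 154

Answer: 154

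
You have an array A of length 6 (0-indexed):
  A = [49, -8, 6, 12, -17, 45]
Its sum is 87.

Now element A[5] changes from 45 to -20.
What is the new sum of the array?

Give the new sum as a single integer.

Answer: 22

Derivation:
Old value at index 5: 45
New value at index 5: -20
Delta = -20 - 45 = -65
New sum = old_sum + delta = 87 + (-65) = 22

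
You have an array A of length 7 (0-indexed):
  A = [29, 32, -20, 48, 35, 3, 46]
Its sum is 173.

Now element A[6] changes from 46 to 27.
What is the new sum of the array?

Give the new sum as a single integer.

Answer: 154

Derivation:
Old value at index 6: 46
New value at index 6: 27
Delta = 27 - 46 = -19
New sum = old_sum + delta = 173 + (-19) = 154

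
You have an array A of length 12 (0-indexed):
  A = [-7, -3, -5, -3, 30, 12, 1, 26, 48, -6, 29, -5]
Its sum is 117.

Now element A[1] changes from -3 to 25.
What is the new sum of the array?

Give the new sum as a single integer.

Answer: 145

Derivation:
Old value at index 1: -3
New value at index 1: 25
Delta = 25 - -3 = 28
New sum = old_sum + delta = 117 + (28) = 145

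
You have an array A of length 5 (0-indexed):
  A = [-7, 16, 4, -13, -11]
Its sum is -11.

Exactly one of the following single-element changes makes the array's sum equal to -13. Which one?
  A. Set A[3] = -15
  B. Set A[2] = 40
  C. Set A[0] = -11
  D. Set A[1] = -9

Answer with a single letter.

Option A: A[3] -13->-15, delta=-2, new_sum=-11+(-2)=-13 <-- matches target
Option B: A[2] 4->40, delta=36, new_sum=-11+(36)=25
Option C: A[0] -7->-11, delta=-4, new_sum=-11+(-4)=-15
Option D: A[1] 16->-9, delta=-25, new_sum=-11+(-25)=-36

Answer: A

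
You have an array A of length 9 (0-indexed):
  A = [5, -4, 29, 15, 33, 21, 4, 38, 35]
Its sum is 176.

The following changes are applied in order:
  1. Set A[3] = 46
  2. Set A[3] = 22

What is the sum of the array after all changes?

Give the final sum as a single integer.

Answer: 183

Derivation:
Initial sum: 176
Change 1: A[3] 15 -> 46, delta = 31, sum = 207
Change 2: A[3] 46 -> 22, delta = -24, sum = 183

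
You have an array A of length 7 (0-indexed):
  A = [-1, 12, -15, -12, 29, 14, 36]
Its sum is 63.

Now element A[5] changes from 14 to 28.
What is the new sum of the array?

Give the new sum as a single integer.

Answer: 77

Derivation:
Old value at index 5: 14
New value at index 5: 28
Delta = 28 - 14 = 14
New sum = old_sum + delta = 63 + (14) = 77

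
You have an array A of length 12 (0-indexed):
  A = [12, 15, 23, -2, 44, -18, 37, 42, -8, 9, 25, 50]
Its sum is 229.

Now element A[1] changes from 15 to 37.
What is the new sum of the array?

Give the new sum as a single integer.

Answer: 251

Derivation:
Old value at index 1: 15
New value at index 1: 37
Delta = 37 - 15 = 22
New sum = old_sum + delta = 229 + (22) = 251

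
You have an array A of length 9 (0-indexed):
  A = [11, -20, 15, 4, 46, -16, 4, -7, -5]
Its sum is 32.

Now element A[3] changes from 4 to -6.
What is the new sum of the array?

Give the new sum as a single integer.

Old value at index 3: 4
New value at index 3: -6
Delta = -6 - 4 = -10
New sum = old_sum + delta = 32 + (-10) = 22

Answer: 22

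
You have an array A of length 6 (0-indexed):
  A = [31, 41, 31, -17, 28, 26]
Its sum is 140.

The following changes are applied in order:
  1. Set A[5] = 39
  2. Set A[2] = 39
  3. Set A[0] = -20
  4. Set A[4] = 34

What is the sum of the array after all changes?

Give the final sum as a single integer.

Initial sum: 140
Change 1: A[5] 26 -> 39, delta = 13, sum = 153
Change 2: A[2] 31 -> 39, delta = 8, sum = 161
Change 3: A[0] 31 -> -20, delta = -51, sum = 110
Change 4: A[4] 28 -> 34, delta = 6, sum = 116

Answer: 116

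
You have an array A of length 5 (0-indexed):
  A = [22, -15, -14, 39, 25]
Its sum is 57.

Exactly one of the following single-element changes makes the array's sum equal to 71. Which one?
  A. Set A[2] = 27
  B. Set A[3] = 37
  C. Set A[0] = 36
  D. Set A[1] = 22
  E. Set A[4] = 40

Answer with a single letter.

Answer: C

Derivation:
Option A: A[2] -14->27, delta=41, new_sum=57+(41)=98
Option B: A[3] 39->37, delta=-2, new_sum=57+(-2)=55
Option C: A[0] 22->36, delta=14, new_sum=57+(14)=71 <-- matches target
Option D: A[1] -15->22, delta=37, new_sum=57+(37)=94
Option E: A[4] 25->40, delta=15, new_sum=57+(15)=72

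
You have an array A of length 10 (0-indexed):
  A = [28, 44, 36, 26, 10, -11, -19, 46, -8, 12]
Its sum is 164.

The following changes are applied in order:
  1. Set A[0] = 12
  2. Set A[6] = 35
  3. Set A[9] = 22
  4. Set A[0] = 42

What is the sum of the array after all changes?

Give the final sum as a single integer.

Answer: 242

Derivation:
Initial sum: 164
Change 1: A[0] 28 -> 12, delta = -16, sum = 148
Change 2: A[6] -19 -> 35, delta = 54, sum = 202
Change 3: A[9] 12 -> 22, delta = 10, sum = 212
Change 4: A[0] 12 -> 42, delta = 30, sum = 242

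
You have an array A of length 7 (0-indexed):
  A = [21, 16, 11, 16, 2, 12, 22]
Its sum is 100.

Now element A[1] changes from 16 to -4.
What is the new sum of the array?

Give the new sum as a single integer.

Old value at index 1: 16
New value at index 1: -4
Delta = -4 - 16 = -20
New sum = old_sum + delta = 100 + (-20) = 80

Answer: 80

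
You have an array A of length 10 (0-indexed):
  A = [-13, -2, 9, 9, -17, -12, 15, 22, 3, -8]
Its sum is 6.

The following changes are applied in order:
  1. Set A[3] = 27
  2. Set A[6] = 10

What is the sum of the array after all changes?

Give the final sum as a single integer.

Answer: 19

Derivation:
Initial sum: 6
Change 1: A[3] 9 -> 27, delta = 18, sum = 24
Change 2: A[6] 15 -> 10, delta = -5, sum = 19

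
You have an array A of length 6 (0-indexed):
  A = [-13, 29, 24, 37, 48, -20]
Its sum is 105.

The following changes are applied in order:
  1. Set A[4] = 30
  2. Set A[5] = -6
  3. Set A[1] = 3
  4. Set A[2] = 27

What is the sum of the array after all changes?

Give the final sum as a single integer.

Answer: 78

Derivation:
Initial sum: 105
Change 1: A[4] 48 -> 30, delta = -18, sum = 87
Change 2: A[5] -20 -> -6, delta = 14, sum = 101
Change 3: A[1] 29 -> 3, delta = -26, sum = 75
Change 4: A[2] 24 -> 27, delta = 3, sum = 78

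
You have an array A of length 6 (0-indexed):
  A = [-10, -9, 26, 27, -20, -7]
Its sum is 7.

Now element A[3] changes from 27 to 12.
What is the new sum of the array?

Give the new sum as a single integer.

Old value at index 3: 27
New value at index 3: 12
Delta = 12 - 27 = -15
New sum = old_sum + delta = 7 + (-15) = -8

Answer: -8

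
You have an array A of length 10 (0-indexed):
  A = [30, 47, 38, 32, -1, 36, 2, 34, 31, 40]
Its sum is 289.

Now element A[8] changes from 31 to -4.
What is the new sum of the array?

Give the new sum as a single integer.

Old value at index 8: 31
New value at index 8: -4
Delta = -4 - 31 = -35
New sum = old_sum + delta = 289 + (-35) = 254

Answer: 254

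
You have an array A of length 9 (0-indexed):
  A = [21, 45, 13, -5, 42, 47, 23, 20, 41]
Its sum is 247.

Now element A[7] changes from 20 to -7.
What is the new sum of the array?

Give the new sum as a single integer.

Answer: 220

Derivation:
Old value at index 7: 20
New value at index 7: -7
Delta = -7 - 20 = -27
New sum = old_sum + delta = 247 + (-27) = 220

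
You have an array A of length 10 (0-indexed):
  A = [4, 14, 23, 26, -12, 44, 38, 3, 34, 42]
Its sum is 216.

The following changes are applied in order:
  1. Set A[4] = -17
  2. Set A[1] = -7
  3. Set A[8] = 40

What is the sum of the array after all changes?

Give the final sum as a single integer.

Initial sum: 216
Change 1: A[4] -12 -> -17, delta = -5, sum = 211
Change 2: A[1] 14 -> -7, delta = -21, sum = 190
Change 3: A[8] 34 -> 40, delta = 6, sum = 196

Answer: 196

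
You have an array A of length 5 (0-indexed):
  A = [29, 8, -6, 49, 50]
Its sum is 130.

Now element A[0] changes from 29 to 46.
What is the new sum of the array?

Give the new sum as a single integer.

Old value at index 0: 29
New value at index 0: 46
Delta = 46 - 29 = 17
New sum = old_sum + delta = 130 + (17) = 147

Answer: 147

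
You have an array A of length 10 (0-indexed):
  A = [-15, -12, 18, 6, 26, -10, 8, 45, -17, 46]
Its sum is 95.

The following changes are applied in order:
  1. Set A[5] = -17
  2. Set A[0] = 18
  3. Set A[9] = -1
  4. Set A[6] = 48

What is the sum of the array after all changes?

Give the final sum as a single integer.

Answer: 114

Derivation:
Initial sum: 95
Change 1: A[5] -10 -> -17, delta = -7, sum = 88
Change 2: A[0] -15 -> 18, delta = 33, sum = 121
Change 3: A[9] 46 -> -1, delta = -47, sum = 74
Change 4: A[6] 8 -> 48, delta = 40, sum = 114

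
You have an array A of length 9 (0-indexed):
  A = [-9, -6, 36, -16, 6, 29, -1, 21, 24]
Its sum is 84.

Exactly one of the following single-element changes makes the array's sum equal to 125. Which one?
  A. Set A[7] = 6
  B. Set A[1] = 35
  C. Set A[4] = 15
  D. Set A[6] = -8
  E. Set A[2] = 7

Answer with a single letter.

Answer: B

Derivation:
Option A: A[7] 21->6, delta=-15, new_sum=84+(-15)=69
Option B: A[1] -6->35, delta=41, new_sum=84+(41)=125 <-- matches target
Option C: A[4] 6->15, delta=9, new_sum=84+(9)=93
Option D: A[6] -1->-8, delta=-7, new_sum=84+(-7)=77
Option E: A[2] 36->7, delta=-29, new_sum=84+(-29)=55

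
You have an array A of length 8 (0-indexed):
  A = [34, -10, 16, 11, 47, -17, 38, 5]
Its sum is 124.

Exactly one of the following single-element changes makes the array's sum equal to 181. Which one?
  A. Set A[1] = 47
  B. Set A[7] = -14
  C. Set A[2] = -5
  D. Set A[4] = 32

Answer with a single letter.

Option A: A[1] -10->47, delta=57, new_sum=124+(57)=181 <-- matches target
Option B: A[7] 5->-14, delta=-19, new_sum=124+(-19)=105
Option C: A[2] 16->-5, delta=-21, new_sum=124+(-21)=103
Option D: A[4] 47->32, delta=-15, new_sum=124+(-15)=109

Answer: A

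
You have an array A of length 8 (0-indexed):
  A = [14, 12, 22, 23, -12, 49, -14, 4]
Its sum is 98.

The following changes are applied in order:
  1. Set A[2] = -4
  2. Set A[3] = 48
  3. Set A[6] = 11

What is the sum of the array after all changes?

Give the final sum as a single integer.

Initial sum: 98
Change 1: A[2] 22 -> -4, delta = -26, sum = 72
Change 2: A[3] 23 -> 48, delta = 25, sum = 97
Change 3: A[6] -14 -> 11, delta = 25, sum = 122

Answer: 122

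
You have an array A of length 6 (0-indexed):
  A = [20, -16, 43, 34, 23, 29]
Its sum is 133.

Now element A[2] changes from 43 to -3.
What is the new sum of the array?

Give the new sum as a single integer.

Old value at index 2: 43
New value at index 2: -3
Delta = -3 - 43 = -46
New sum = old_sum + delta = 133 + (-46) = 87

Answer: 87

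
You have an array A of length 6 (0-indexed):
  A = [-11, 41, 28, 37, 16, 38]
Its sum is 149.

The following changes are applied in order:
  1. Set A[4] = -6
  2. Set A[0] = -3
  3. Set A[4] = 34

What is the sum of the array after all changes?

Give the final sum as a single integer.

Initial sum: 149
Change 1: A[4] 16 -> -6, delta = -22, sum = 127
Change 2: A[0] -11 -> -3, delta = 8, sum = 135
Change 3: A[4] -6 -> 34, delta = 40, sum = 175

Answer: 175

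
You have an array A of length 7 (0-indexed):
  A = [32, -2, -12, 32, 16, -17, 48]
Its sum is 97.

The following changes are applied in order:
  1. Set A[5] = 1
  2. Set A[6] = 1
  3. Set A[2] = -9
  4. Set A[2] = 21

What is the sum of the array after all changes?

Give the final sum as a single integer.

Initial sum: 97
Change 1: A[5] -17 -> 1, delta = 18, sum = 115
Change 2: A[6] 48 -> 1, delta = -47, sum = 68
Change 3: A[2] -12 -> -9, delta = 3, sum = 71
Change 4: A[2] -9 -> 21, delta = 30, sum = 101

Answer: 101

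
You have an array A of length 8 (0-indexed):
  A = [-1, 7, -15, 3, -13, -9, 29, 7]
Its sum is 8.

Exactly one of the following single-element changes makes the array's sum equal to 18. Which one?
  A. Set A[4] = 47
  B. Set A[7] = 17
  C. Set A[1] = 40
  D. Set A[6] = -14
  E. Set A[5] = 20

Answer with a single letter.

Answer: B

Derivation:
Option A: A[4] -13->47, delta=60, new_sum=8+(60)=68
Option B: A[7] 7->17, delta=10, new_sum=8+(10)=18 <-- matches target
Option C: A[1] 7->40, delta=33, new_sum=8+(33)=41
Option D: A[6] 29->-14, delta=-43, new_sum=8+(-43)=-35
Option E: A[5] -9->20, delta=29, new_sum=8+(29)=37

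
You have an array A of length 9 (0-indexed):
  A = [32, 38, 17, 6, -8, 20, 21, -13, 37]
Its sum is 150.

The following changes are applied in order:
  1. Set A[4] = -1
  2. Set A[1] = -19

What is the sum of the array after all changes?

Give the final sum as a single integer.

Answer: 100

Derivation:
Initial sum: 150
Change 1: A[4] -8 -> -1, delta = 7, sum = 157
Change 2: A[1] 38 -> -19, delta = -57, sum = 100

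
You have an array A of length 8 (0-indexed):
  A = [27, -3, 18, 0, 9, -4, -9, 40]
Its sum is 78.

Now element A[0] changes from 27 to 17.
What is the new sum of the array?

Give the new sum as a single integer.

Answer: 68

Derivation:
Old value at index 0: 27
New value at index 0: 17
Delta = 17 - 27 = -10
New sum = old_sum + delta = 78 + (-10) = 68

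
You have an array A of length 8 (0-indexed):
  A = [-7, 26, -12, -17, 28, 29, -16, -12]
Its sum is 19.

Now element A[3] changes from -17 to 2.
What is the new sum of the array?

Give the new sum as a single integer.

Answer: 38

Derivation:
Old value at index 3: -17
New value at index 3: 2
Delta = 2 - -17 = 19
New sum = old_sum + delta = 19 + (19) = 38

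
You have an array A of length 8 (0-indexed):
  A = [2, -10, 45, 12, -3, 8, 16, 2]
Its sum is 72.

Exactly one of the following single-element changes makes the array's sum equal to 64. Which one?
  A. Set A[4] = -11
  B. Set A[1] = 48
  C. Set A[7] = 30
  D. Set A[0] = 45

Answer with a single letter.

Option A: A[4] -3->-11, delta=-8, new_sum=72+(-8)=64 <-- matches target
Option B: A[1] -10->48, delta=58, new_sum=72+(58)=130
Option C: A[7] 2->30, delta=28, new_sum=72+(28)=100
Option D: A[0] 2->45, delta=43, new_sum=72+(43)=115

Answer: A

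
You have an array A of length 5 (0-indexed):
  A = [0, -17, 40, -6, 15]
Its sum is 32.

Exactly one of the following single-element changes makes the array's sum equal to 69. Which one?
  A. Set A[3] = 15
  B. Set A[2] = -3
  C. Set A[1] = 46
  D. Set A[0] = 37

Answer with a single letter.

Answer: D

Derivation:
Option A: A[3] -6->15, delta=21, new_sum=32+(21)=53
Option B: A[2] 40->-3, delta=-43, new_sum=32+(-43)=-11
Option C: A[1] -17->46, delta=63, new_sum=32+(63)=95
Option D: A[0] 0->37, delta=37, new_sum=32+(37)=69 <-- matches target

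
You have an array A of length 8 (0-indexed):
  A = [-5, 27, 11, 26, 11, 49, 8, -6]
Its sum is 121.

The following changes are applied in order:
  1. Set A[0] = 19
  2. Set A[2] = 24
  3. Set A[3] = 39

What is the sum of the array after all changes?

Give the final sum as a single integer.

Answer: 171

Derivation:
Initial sum: 121
Change 1: A[0] -5 -> 19, delta = 24, sum = 145
Change 2: A[2] 11 -> 24, delta = 13, sum = 158
Change 3: A[3] 26 -> 39, delta = 13, sum = 171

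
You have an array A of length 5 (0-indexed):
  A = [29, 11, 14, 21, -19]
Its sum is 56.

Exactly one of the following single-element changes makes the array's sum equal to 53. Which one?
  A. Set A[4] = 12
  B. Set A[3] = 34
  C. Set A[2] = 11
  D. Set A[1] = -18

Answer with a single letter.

Answer: C

Derivation:
Option A: A[4] -19->12, delta=31, new_sum=56+(31)=87
Option B: A[3] 21->34, delta=13, new_sum=56+(13)=69
Option C: A[2] 14->11, delta=-3, new_sum=56+(-3)=53 <-- matches target
Option D: A[1] 11->-18, delta=-29, new_sum=56+(-29)=27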